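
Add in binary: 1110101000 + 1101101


Align and add column by column (LSB to MSB, carry propagating):
  01110101000
+ 00001101101
  -----------
  col 0: 0 + 1 + 0 (carry in) = 1 → bit 1, carry out 0
  col 1: 0 + 0 + 0 (carry in) = 0 → bit 0, carry out 0
  col 2: 0 + 1 + 0 (carry in) = 1 → bit 1, carry out 0
  col 3: 1 + 1 + 0 (carry in) = 2 → bit 0, carry out 1
  col 4: 0 + 0 + 1 (carry in) = 1 → bit 1, carry out 0
  col 5: 1 + 1 + 0 (carry in) = 2 → bit 0, carry out 1
  col 6: 0 + 1 + 1 (carry in) = 2 → bit 0, carry out 1
  col 7: 1 + 0 + 1 (carry in) = 2 → bit 0, carry out 1
  col 8: 1 + 0 + 1 (carry in) = 2 → bit 0, carry out 1
  col 9: 1 + 0 + 1 (carry in) = 2 → bit 0, carry out 1
  col 10: 0 + 0 + 1 (carry in) = 1 → bit 1, carry out 0
Reading bits MSB→LSB: 10000010101
Strip leading zeros: 10000010101
= 10000010101


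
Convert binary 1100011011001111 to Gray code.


Binary: 1100011011001111
Gray code: G = B XOR (B >> 1)
B >> 1 = 0110001101100111
1100011011001111 XOR 0110001101100111:
  1 XOR 0 = 1
  1 XOR 1 = 0
  0 XOR 1 = 1
  0 XOR 0 = 0
  0 XOR 0 = 0
  1 XOR 0 = 1
  1 XOR 1 = 0
  0 XOR 1 = 1
  1 XOR 0 = 1
  1 XOR 1 = 0
  0 XOR 1 = 1
  0 XOR 0 = 0
  1 XOR 0 = 1
  1 XOR 1 = 0
  1 XOR 1 = 0
  1 XOR 1 = 0
= 1010010110101000


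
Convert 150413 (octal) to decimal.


Positional values:
Position 0: 3 × 8^0 = 3
Position 1: 1 × 8^1 = 8
Position 2: 4 × 8^2 = 256
Position 3: 0 × 8^3 = 0
Position 4: 5 × 8^4 = 20480
Position 5: 1 × 8^5 = 32768
Sum = 3 + 8 + 256 + 0 + 20480 + 32768
= 53515


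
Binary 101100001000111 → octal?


Group into 3-bit groups: 101100001000111
  101 = 5
  100 = 4
  001 = 1
  000 = 0
  111 = 7
= 0o54107


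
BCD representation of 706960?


Each digit → 4-bit binary:
  7 → 0111
  0 → 0000
  6 → 0110
  9 → 1001
  6 → 0110
  0 → 0000
= 0111 0000 0110 1001 0110 0000


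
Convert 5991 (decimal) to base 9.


Divide by 9 repeatedly:
5991 ÷ 9 = 665 remainder 6
665 ÷ 9 = 73 remainder 8
73 ÷ 9 = 8 remainder 1
8 ÷ 9 = 0 remainder 8
Reading remainders bottom-up:
= 8186


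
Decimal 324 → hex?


Divide by 16 repeatedly:
324 ÷ 16 = 20 remainder 4 (4)
20 ÷ 16 = 1 remainder 4 (4)
1 ÷ 16 = 0 remainder 1 (1)
Reading remainders bottom-up:
= 0x144


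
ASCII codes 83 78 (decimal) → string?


Codes (decimal): 83 78
Per-code ASCII lookup:
  83  (range 65-90: uppercase, 83 - 65 = 18) → 'S'
  78  (range 65-90: uppercase, 78 - 65 = 13) → 'N'
= 'SN'


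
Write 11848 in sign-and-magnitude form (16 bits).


Sign bit: 0 (positive)
Magnitude: 11848 = 010111001001000
= 0010111001001000


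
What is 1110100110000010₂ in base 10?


Positional values:
Bit 1: 1 × 2^1 = 2
Bit 7: 1 × 2^7 = 128
Bit 8: 1 × 2^8 = 256
Bit 11: 1 × 2^11 = 2048
Bit 13: 1 × 2^13 = 8192
Bit 14: 1 × 2^14 = 16384
Bit 15: 1 × 2^15 = 32768
Sum = 2 + 128 + 256 + 2048 + 8192 + 16384 + 32768
= 59778


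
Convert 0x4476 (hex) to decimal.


Positional values:
Position 0: 6 × 16^0 = 6 × 1 = 6
Position 1: 7 × 16^1 = 7 × 16 = 112
Position 2: 4 × 16^2 = 4 × 256 = 1024
Position 3: 4 × 16^3 = 4 × 4096 = 16384
Sum = 6 + 112 + 1024 + 16384
= 17526


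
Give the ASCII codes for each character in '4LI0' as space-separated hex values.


String: '4LI0'  (4 characters)
Per-character ASCII lookup:
  '4': digits start at 48: '4' = 48 + 4 = 52 → 0x34
  'L': uppercase starts at 65: 'L' = 65 + 11 = 76 → 0x4C
  'I': uppercase starts at 65: 'I' = 65 + 8 = 73 → 0x49
  '0': digits start at 48: '0' = 48 + 0 = 48 → 0x30
= 0x34 0x4C 0x49 0x30


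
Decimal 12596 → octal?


Divide by 8 repeatedly:
12596 ÷ 8 = 1574 remainder 4
1574 ÷ 8 = 196 remainder 6
196 ÷ 8 = 24 remainder 4
24 ÷ 8 = 3 remainder 0
3 ÷ 8 = 0 remainder 3
Reading remainders bottom-up:
= 0o30464


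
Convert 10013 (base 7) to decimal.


Positional values (base 7):
  3 × 7^0 = 3 × 1 = 3
  1 × 7^1 = 1 × 7 = 7
  0 × 7^2 = 0 × 49 = 0
  0 × 7^3 = 0 × 343 = 0
  1 × 7^4 = 1 × 2401 = 2401
Sum = 3 + 7 + 0 + 0 + 2401
= 2411


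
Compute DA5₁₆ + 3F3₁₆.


Align and add column by column (LSB to MSB, each column mod 16 with carry):
  0DA5
+ 03F3
  ----
  col 0: 5(5) + 3(3) + 0 (carry in) = 8 → 8(8), carry out 0
  col 1: A(10) + F(15) + 0 (carry in) = 25 → 9(9), carry out 1
  col 2: D(13) + 3(3) + 1 (carry in) = 17 → 1(1), carry out 1
  col 3: 0(0) + 0(0) + 1 (carry in) = 1 → 1(1), carry out 0
Reading digits MSB→LSB: 1198
Strip leading zeros: 1198
= 0x1198


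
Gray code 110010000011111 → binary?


Gray code: 110010000011111
MSB stays the same: 1
Each subsequent bit = prev_binary XOR current_gray:
  B[1] = 1 XOR 1 = 0
  B[2] = 0 XOR 0 = 0
  B[3] = 0 XOR 0 = 0
  B[4] = 0 XOR 1 = 1
  B[5] = 1 XOR 0 = 1
  B[6] = 1 XOR 0 = 1
  B[7] = 1 XOR 0 = 1
  B[8] = 1 XOR 0 = 1
  B[9] = 1 XOR 0 = 1
  B[10] = 1 XOR 1 = 0
  B[11] = 0 XOR 1 = 1
  B[12] = 1 XOR 1 = 0
  B[13] = 0 XOR 1 = 1
  B[14] = 1 XOR 1 = 0
= 100011111101010 (18410 decimal)


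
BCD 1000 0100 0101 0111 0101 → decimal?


Each 4-bit group → digit:
  1000 → 8
  0100 → 4
  0101 → 5
  0111 → 7
  0101 → 5
= 84575


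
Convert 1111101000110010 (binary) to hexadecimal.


Group into 4-bit nibbles: 1111101000110010
  1111 = F
  1010 = A
  0011 = 3
  0010 = 2
= 0xFA32


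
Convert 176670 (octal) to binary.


Each octal digit → 3 binary bits:
  1 = 001
  7 = 111
  6 = 110
  6 = 110
  7 = 111
  0 = 000
Concatenate: 001 111 110 110 111 000
= 001111110110111000


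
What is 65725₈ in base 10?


Positional values:
Position 0: 5 × 8^0 = 5
Position 1: 2 × 8^1 = 16
Position 2: 7 × 8^2 = 448
Position 3: 5 × 8^3 = 2560
Position 4: 6 × 8^4 = 24576
Sum = 5 + 16 + 448 + 2560 + 24576
= 27605


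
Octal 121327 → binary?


Each octal digit → 3 binary bits:
  1 = 001
  2 = 010
  1 = 001
  3 = 011
  2 = 010
  7 = 111
Concatenate: 001 010 001 011 010 111
= 001010001011010111


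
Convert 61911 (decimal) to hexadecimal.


Divide by 16 repeatedly:
61911 ÷ 16 = 3869 remainder 7 (7)
3869 ÷ 16 = 241 remainder 13 (D)
241 ÷ 16 = 15 remainder 1 (1)
15 ÷ 16 = 0 remainder 15 (F)
Reading remainders bottom-up:
= 0xF1D7


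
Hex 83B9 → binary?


Each hex digit → 4 binary bits:
  8 = 1000
  3 = 0011
  B = 1011
  9 = 1001
Concatenate: 1000 0011 1011 1001
= 1000001110111001


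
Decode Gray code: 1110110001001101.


Gray code: 1110110001001101
MSB stays the same: 1
Each subsequent bit = prev_binary XOR current_gray:
  B[1] = 1 XOR 1 = 0
  B[2] = 0 XOR 1 = 1
  B[3] = 1 XOR 0 = 1
  B[4] = 1 XOR 1 = 0
  B[5] = 0 XOR 1 = 1
  B[6] = 1 XOR 0 = 1
  B[7] = 1 XOR 0 = 1
  B[8] = 1 XOR 0 = 1
  B[9] = 1 XOR 1 = 0
  B[10] = 0 XOR 0 = 0
  B[11] = 0 XOR 0 = 0
  B[12] = 0 XOR 1 = 1
  B[13] = 1 XOR 1 = 0
  B[14] = 0 XOR 0 = 0
  B[15] = 0 XOR 1 = 1
= 1011011110001001 (46985 decimal)


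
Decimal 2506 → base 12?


Divide by 12 repeatedly:
2506 ÷ 12 = 208 remainder 10
208 ÷ 12 = 17 remainder 4
17 ÷ 12 = 1 remainder 5
1 ÷ 12 = 0 remainder 1
Reading remainders bottom-up:
= 154A


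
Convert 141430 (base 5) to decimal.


Positional values (base 5):
  0 × 5^0 = 0 × 1 = 0
  3 × 5^1 = 3 × 5 = 15
  4 × 5^2 = 4 × 25 = 100
  1 × 5^3 = 1 × 125 = 125
  4 × 5^4 = 4 × 625 = 2500
  1 × 5^5 = 1 × 3125 = 3125
Sum = 0 + 15 + 100 + 125 + 2500 + 3125
= 5865


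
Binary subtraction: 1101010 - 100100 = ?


Align and subtract column by column (LSB to MSB, borrowing when needed):
  1101010
- 0100100
  -------
  col 0: (0 - 0 borrow-in) - 0 → 0 - 0 = 0, borrow out 0
  col 1: (1 - 0 borrow-in) - 0 → 1 - 0 = 1, borrow out 0
  col 2: (0 - 0 borrow-in) - 1 → borrow from next column: (0+2) - 1 = 1, borrow out 1
  col 3: (1 - 1 borrow-in) - 0 → 0 - 0 = 0, borrow out 0
  col 4: (0 - 0 borrow-in) - 0 → 0 - 0 = 0, borrow out 0
  col 5: (1 - 0 borrow-in) - 1 → 1 - 1 = 0, borrow out 0
  col 6: (1 - 0 borrow-in) - 0 → 1 - 0 = 1, borrow out 0
Reading bits MSB→LSB: 1000110
Strip leading zeros: 1000110
= 1000110


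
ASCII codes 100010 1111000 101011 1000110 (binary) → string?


Codes (binary): 100010 1111000 101011 1000110
Per-code ASCII lookup:
  100010 = 34  (special character) → '"'
  1111000 = 120  (range 97-122: lowercase, 120 - 97 = 23) → 'x'
  101011 = 43  (special character) → '+'
  1000110 = 70  (range 65-90: uppercase, 70 - 65 = 5) → 'F'
= '"x+F'


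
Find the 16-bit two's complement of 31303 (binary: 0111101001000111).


Original: 0111101001000111
Step 1 - Invert all bits: 1000010110111000
Step 2 - Add 1: 1000010110111000 + 1
= 1000010110111001 (represents -31303)


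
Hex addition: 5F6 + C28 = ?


Align and add column by column (LSB to MSB, each column mod 16 with carry):
  05F6
+ 0C28
  ----
  col 0: 6(6) + 8(8) + 0 (carry in) = 14 → E(14), carry out 0
  col 1: F(15) + 2(2) + 0 (carry in) = 17 → 1(1), carry out 1
  col 2: 5(5) + C(12) + 1 (carry in) = 18 → 2(2), carry out 1
  col 3: 0(0) + 0(0) + 1 (carry in) = 1 → 1(1), carry out 0
Reading digits MSB→LSB: 121E
Strip leading zeros: 121E
= 0x121E


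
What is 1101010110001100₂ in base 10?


Positional values:
Bit 2: 1 × 2^2 = 4
Bit 3: 1 × 2^3 = 8
Bit 7: 1 × 2^7 = 128
Bit 8: 1 × 2^8 = 256
Bit 10: 1 × 2^10 = 1024
Bit 12: 1 × 2^12 = 4096
Bit 14: 1 × 2^14 = 16384
Bit 15: 1 × 2^15 = 32768
Sum = 4 + 8 + 128 + 256 + 1024 + 4096 + 16384 + 32768
= 54668


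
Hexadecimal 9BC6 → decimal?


Positional values:
Position 0: 6 × 16^0 = 6 × 1 = 6
Position 1: C × 16^1 = 12 × 16 = 192
Position 2: B × 16^2 = 11 × 256 = 2816
Position 3: 9 × 16^3 = 9 × 4096 = 36864
Sum = 6 + 192 + 2816 + 36864
= 39878


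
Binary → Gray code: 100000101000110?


Binary: 100000101000110
Gray code: G = B XOR (B >> 1)
B >> 1 = 010000010100011
100000101000110 XOR 010000010100011:
  1 XOR 0 = 1
  0 XOR 1 = 1
  0 XOR 0 = 0
  0 XOR 0 = 0
  0 XOR 0 = 0
  0 XOR 0 = 0
  1 XOR 0 = 1
  0 XOR 1 = 1
  1 XOR 0 = 1
  0 XOR 1 = 1
  0 XOR 0 = 0
  0 XOR 0 = 0
  1 XOR 0 = 1
  1 XOR 1 = 0
  0 XOR 1 = 1
= 110000111100101


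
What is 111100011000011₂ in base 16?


Group into 4-bit nibbles: 0111100011000011
  0111 = 7
  1000 = 8
  1100 = C
  0011 = 3
= 0x78C3


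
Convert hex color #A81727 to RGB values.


Hex: #A81727
R = A8₁₆ = 168
G = 17₁₆ = 23
B = 27₁₆ = 39
= RGB(168, 23, 39)


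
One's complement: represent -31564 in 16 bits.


Original: 0111101101001100
Invert all bits:
  bit 0: 0 → 1
  bit 1: 1 → 0
  bit 2: 1 → 0
  bit 3: 1 → 0
  bit 4: 1 → 0
  bit 5: 0 → 1
  bit 6: 1 → 0
  bit 7: 1 → 0
  bit 8: 0 → 1
  bit 9: 1 → 0
  bit 10: 0 → 1
  bit 11: 0 → 1
  bit 12: 1 → 0
  bit 13: 1 → 0
  bit 14: 0 → 1
  bit 15: 0 → 1
= 1000010010110011


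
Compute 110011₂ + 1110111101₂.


Align and add column by column (LSB to MSB, carry propagating):
  00000110011
+ 01110111101
  -----------
  col 0: 1 + 1 + 0 (carry in) = 2 → bit 0, carry out 1
  col 1: 1 + 0 + 1 (carry in) = 2 → bit 0, carry out 1
  col 2: 0 + 1 + 1 (carry in) = 2 → bit 0, carry out 1
  col 3: 0 + 1 + 1 (carry in) = 2 → bit 0, carry out 1
  col 4: 1 + 1 + 1 (carry in) = 3 → bit 1, carry out 1
  col 5: 1 + 1 + 1 (carry in) = 3 → bit 1, carry out 1
  col 6: 0 + 0 + 1 (carry in) = 1 → bit 1, carry out 0
  col 7: 0 + 1 + 0 (carry in) = 1 → bit 1, carry out 0
  col 8: 0 + 1 + 0 (carry in) = 1 → bit 1, carry out 0
  col 9: 0 + 1 + 0 (carry in) = 1 → bit 1, carry out 0
  col 10: 0 + 0 + 0 (carry in) = 0 → bit 0, carry out 0
Reading bits MSB→LSB: 01111110000
Strip leading zeros: 1111110000
= 1111110000


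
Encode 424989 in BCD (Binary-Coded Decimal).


Each digit → 4-bit binary:
  4 → 0100
  2 → 0010
  4 → 0100
  9 → 1001
  8 → 1000
  9 → 1001
= 0100 0010 0100 1001 1000 1001


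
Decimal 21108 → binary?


Divide by 2 repeatedly:
21108 ÷ 2 = 10554 remainder 0
10554 ÷ 2 = 5277 remainder 0
5277 ÷ 2 = 2638 remainder 1
2638 ÷ 2 = 1319 remainder 0
1319 ÷ 2 = 659 remainder 1
659 ÷ 2 = 329 remainder 1
329 ÷ 2 = 164 remainder 1
164 ÷ 2 = 82 remainder 0
82 ÷ 2 = 41 remainder 0
41 ÷ 2 = 20 remainder 1
20 ÷ 2 = 10 remainder 0
10 ÷ 2 = 5 remainder 0
5 ÷ 2 = 2 remainder 1
2 ÷ 2 = 1 remainder 0
1 ÷ 2 = 0 remainder 1
Reading remainders bottom-up:
= 101001001110100


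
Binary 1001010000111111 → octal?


Group into 3-bit groups: 001001010000111111
  001 = 1
  001 = 1
  010 = 2
  000 = 0
  111 = 7
  111 = 7
= 0o112077


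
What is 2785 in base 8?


Divide by 8 repeatedly:
2785 ÷ 8 = 348 remainder 1
348 ÷ 8 = 43 remainder 4
43 ÷ 8 = 5 remainder 3
5 ÷ 8 = 0 remainder 5
Reading remainders bottom-up:
= 0o5341


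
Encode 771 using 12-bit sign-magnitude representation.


Sign bit: 0 (positive)
Magnitude: 771 = 01100000011
= 001100000011


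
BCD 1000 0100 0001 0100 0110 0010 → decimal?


Each 4-bit group → digit:
  1000 → 8
  0100 → 4
  0001 → 1
  0100 → 4
  0110 → 6
  0010 → 2
= 841462


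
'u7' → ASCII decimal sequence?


String: 'u7'  (2 characters)
Per-character ASCII lookup:
  'u': lowercase starts at 97: 'u' = 97 + 20 = 117
  '7': digits start at 48: '7' = 48 + 7 = 55
= 117 55


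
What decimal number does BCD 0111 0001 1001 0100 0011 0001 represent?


Each 4-bit group → digit:
  0111 → 7
  0001 → 1
  1001 → 9
  0100 → 4
  0011 → 3
  0001 → 1
= 719431


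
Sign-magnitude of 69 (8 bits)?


Sign bit: 0 (positive)
Magnitude: 69 = 1000101
= 01000101


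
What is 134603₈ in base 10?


Positional values:
Position 0: 3 × 8^0 = 3
Position 1: 0 × 8^1 = 0
Position 2: 6 × 8^2 = 384
Position 3: 4 × 8^3 = 2048
Position 4: 3 × 8^4 = 12288
Position 5: 1 × 8^5 = 32768
Sum = 3 + 0 + 384 + 2048 + 12288 + 32768
= 47491


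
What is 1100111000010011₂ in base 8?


Group into 3-bit groups: 001100111000010011
  001 = 1
  100 = 4
  111 = 7
  000 = 0
  010 = 2
  011 = 3
= 0o147023


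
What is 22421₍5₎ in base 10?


Positional values (base 5):
  1 × 5^0 = 1 × 1 = 1
  2 × 5^1 = 2 × 5 = 10
  4 × 5^2 = 4 × 25 = 100
  2 × 5^3 = 2 × 125 = 250
  2 × 5^4 = 2 × 625 = 1250
Sum = 1 + 10 + 100 + 250 + 1250
= 1611


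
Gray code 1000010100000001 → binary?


Gray code: 1000010100000001
MSB stays the same: 1
Each subsequent bit = prev_binary XOR current_gray:
  B[1] = 1 XOR 0 = 1
  B[2] = 1 XOR 0 = 1
  B[3] = 1 XOR 0 = 1
  B[4] = 1 XOR 0 = 1
  B[5] = 1 XOR 1 = 0
  B[6] = 0 XOR 0 = 0
  B[7] = 0 XOR 1 = 1
  B[8] = 1 XOR 0 = 1
  B[9] = 1 XOR 0 = 1
  B[10] = 1 XOR 0 = 1
  B[11] = 1 XOR 0 = 1
  B[12] = 1 XOR 0 = 1
  B[13] = 1 XOR 0 = 1
  B[14] = 1 XOR 0 = 1
  B[15] = 1 XOR 1 = 0
= 1111100111111110 (63998 decimal)


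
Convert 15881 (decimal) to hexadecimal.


Divide by 16 repeatedly:
15881 ÷ 16 = 992 remainder 9 (9)
992 ÷ 16 = 62 remainder 0 (0)
62 ÷ 16 = 3 remainder 14 (E)
3 ÷ 16 = 0 remainder 3 (3)
Reading remainders bottom-up:
= 0x3E09


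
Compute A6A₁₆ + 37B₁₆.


Align and add column by column (LSB to MSB, each column mod 16 with carry):
  0A6A
+ 037B
  ----
  col 0: A(10) + B(11) + 0 (carry in) = 21 → 5(5), carry out 1
  col 1: 6(6) + 7(7) + 1 (carry in) = 14 → E(14), carry out 0
  col 2: A(10) + 3(3) + 0 (carry in) = 13 → D(13), carry out 0
  col 3: 0(0) + 0(0) + 0 (carry in) = 0 → 0(0), carry out 0
Reading digits MSB→LSB: 0DE5
Strip leading zeros: DE5
= 0xDE5


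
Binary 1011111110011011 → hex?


Group into 4-bit nibbles: 1011111110011011
  1011 = B
  1111 = F
  1001 = 9
  1011 = B
= 0xBF9B


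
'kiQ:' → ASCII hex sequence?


String: 'kiQ:'  (4 characters)
Per-character ASCII lookup:
  'k': lowercase starts at 97: 'k' = 97 + 10 = 107 → 0x6B
  'i': lowercase starts at 97: 'i' = 97 + 8 = 105 → 0x69
  'Q': uppercase starts at 65: 'Q' = 65 + 16 = 81 → 0x51
  ':': special character: ':' = 58 → 0x3A
= 0x6B 0x69 0x51 0x3A


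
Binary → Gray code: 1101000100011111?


Binary: 1101000100011111
Gray code: G = B XOR (B >> 1)
B >> 1 = 0110100010001111
1101000100011111 XOR 0110100010001111:
  1 XOR 0 = 1
  1 XOR 1 = 0
  0 XOR 1 = 1
  1 XOR 0 = 1
  0 XOR 1 = 1
  0 XOR 0 = 0
  0 XOR 0 = 0
  1 XOR 0 = 1
  0 XOR 1 = 1
  0 XOR 0 = 0
  0 XOR 0 = 0
  1 XOR 0 = 1
  1 XOR 1 = 0
  1 XOR 1 = 0
  1 XOR 1 = 0
  1 XOR 1 = 0
= 1011100110010000


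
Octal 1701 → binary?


Each octal digit → 3 binary bits:
  1 = 001
  7 = 111
  0 = 000
  1 = 001
Concatenate: 001 111 000 001
= 001111000001


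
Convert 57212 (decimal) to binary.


Divide by 2 repeatedly:
57212 ÷ 2 = 28606 remainder 0
28606 ÷ 2 = 14303 remainder 0
14303 ÷ 2 = 7151 remainder 1
7151 ÷ 2 = 3575 remainder 1
3575 ÷ 2 = 1787 remainder 1
1787 ÷ 2 = 893 remainder 1
893 ÷ 2 = 446 remainder 1
446 ÷ 2 = 223 remainder 0
223 ÷ 2 = 111 remainder 1
111 ÷ 2 = 55 remainder 1
55 ÷ 2 = 27 remainder 1
27 ÷ 2 = 13 remainder 1
13 ÷ 2 = 6 remainder 1
6 ÷ 2 = 3 remainder 0
3 ÷ 2 = 1 remainder 1
1 ÷ 2 = 0 remainder 1
Reading remainders bottom-up:
= 1101111101111100


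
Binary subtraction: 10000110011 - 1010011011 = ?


Align and subtract column by column (LSB to MSB, borrowing when needed):
  10000110011
- 01010011011
  -----------
  col 0: (1 - 0 borrow-in) - 1 → 1 - 1 = 0, borrow out 0
  col 1: (1 - 0 borrow-in) - 1 → 1 - 1 = 0, borrow out 0
  col 2: (0 - 0 borrow-in) - 0 → 0 - 0 = 0, borrow out 0
  col 3: (0 - 0 borrow-in) - 1 → borrow from next column: (0+2) - 1 = 1, borrow out 1
  col 4: (1 - 1 borrow-in) - 1 → borrow from next column: (0+2) - 1 = 1, borrow out 1
  col 5: (1 - 1 borrow-in) - 0 → 0 - 0 = 0, borrow out 0
  col 6: (0 - 0 borrow-in) - 0 → 0 - 0 = 0, borrow out 0
  col 7: (0 - 0 borrow-in) - 1 → borrow from next column: (0+2) - 1 = 1, borrow out 1
  col 8: (0 - 1 borrow-in) - 0 → borrow from next column: (-1+2) - 0 = 1, borrow out 1
  col 9: (0 - 1 borrow-in) - 1 → borrow from next column: (-1+2) - 1 = 0, borrow out 1
  col 10: (1 - 1 borrow-in) - 0 → 0 - 0 = 0, borrow out 0
Reading bits MSB→LSB: 00110011000
Strip leading zeros: 110011000
= 110011000


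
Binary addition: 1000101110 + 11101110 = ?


Align and add column by column (LSB to MSB, carry propagating):
  01000101110
+ 00011101110
  -----------
  col 0: 0 + 0 + 0 (carry in) = 0 → bit 0, carry out 0
  col 1: 1 + 1 + 0 (carry in) = 2 → bit 0, carry out 1
  col 2: 1 + 1 + 1 (carry in) = 3 → bit 1, carry out 1
  col 3: 1 + 1 + 1 (carry in) = 3 → bit 1, carry out 1
  col 4: 0 + 0 + 1 (carry in) = 1 → bit 1, carry out 0
  col 5: 1 + 1 + 0 (carry in) = 2 → bit 0, carry out 1
  col 6: 0 + 1 + 1 (carry in) = 2 → bit 0, carry out 1
  col 7: 0 + 1 + 1 (carry in) = 2 → bit 0, carry out 1
  col 8: 0 + 0 + 1 (carry in) = 1 → bit 1, carry out 0
  col 9: 1 + 0 + 0 (carry in) = 1 → bit 1, carry out 0
  col 10: 0 + 0 + 0 (carry in) = 0 → bit 0, carry out 0
Reading bits MSB→LSB: 01100011100
Strip leading zeros: 1100011100
= 1100011100


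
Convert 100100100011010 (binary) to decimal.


Positional values:
Bit 1: 1 × 2^1 = 2
Bit 3: 1 × 2^3 = 8
Bit 4: 1 × 2^4 = 16
Bit 8: 1 × 2^8 = 256
Bit 11: 1 × 2^11 = 2048
Bit 14: 1 × 2^14 = 16384
Sum = 2 + 8 + 16 + 256 + 2048 + 16384
= 18714


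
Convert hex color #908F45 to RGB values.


Hex: #908F45
R = 90₁₆ = 144
G = 8F₁₆ = 143
B = 45₁₆ = 69
= RGB(144, 143, 69)


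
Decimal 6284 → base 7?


Divide by 7 repeatedly:
6284 ÷ 7 = 897 remainder 5
897 ÷ 7 = 128 remainder 1
128 ÷ 7 = 18 remainder 2
18 ÷ 7 = 2 remainder 4
2 ÷ 7 = 0 remainder 2
Reading remainders bottom-up:
= 24215


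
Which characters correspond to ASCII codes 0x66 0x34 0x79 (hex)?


Codes (hex): 0x66 0x34 0x79
Per-code ASCII lookup:
  0x66 = 102  (range 97-122: lowercase, 102 - 97 = 5) → 'f'
  0x34 = 52  (range 48-57: digits, 52 - 48 = 4) → '4'
  0x79 = 121  (range 97-122: lowercase, 121 - 97 = 24) → 'y'
= 'f4y'


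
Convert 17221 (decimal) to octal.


Divide by 8 repeatedly:
17221 ÷ 8 = 2152 remainder 5
2152 ÷ 8 = 269 remainder 0
269 ÷ 8 = 33 remainder 5
33 ÷ 8 = 4 remainder 1
4 ÷ 8 = 0 remainder 4
Reading remainders bottom-up:
= 0o41505


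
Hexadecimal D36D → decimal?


Positional values:
Position 0: D × 16^0 = 13 × 1 = 13
Position 1: 6 × 16^1 = 6 × 16 = 96
Position 2: 3 × 16^2 = 3 × 256 = 768
Position 3: D × 16^3 = 13 × 4096 = 53248
Sum = 13 + 96 + 768 + 53248
= 54125


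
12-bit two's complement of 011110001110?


Original: 011110001110
Step 1 - Invert all bits: 100001110001
Step 2 - Add 1: 100001110001 + 1
= 100001110010 (represents -1934)


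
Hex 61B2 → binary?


Each hex digit → 4 binary bits:
  6 = 0110
  1 = 0001
  B = 1011
  2 = 0010
Concatenate: 0110 0001 1011 0010
= 0110000110110010


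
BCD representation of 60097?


Each digit → 4-bit binary:
  6 → 0110
  0 → 0000
  0 → 0000
  9 → 1001
  7 → 0111
= 0110 0000 0000 1001 0111


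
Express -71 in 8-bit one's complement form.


Original: 01000111
Invert all bits:
  bit 0: 0 → 1
  bit 1: 1 → 0
  bit 2: 0 → 1
  bit 3: 0 → 1
  bit 4: 0 → 1
  bit 5: 1 → 0
  bit 6: 1 → 0
  bit 7: 1 → 0
= 10111000


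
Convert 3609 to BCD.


Each digit → 4-bit binary:
  3 → 0011
  6 → 0110
  0 → 0000
  9 → 1001
= 0011 0110 0000 1001


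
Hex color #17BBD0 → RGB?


Hex: #17BBD0
R = 17₁₆ = 23
G = BB₁₆ = 187
B = D0₁₆ = 208
= RGB(23, 187, 208)


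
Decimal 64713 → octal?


Divide by 8 repeatedly:
64713 ÷ 8 = 8089 remainder 1
8089 ÷ 8 = 1011 remainder 1
1011 ÷ 8 = 126 remainder 3
126 ÷ 8 = 15 remainder 6
15 ÷ 8 = 1 remainder 7
1 ÷ 8 = 0 remainder 1
Reading remainders bottom-up:
= 0o176311


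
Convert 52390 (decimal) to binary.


Divide by 2 repeatedly:
52390 ÷ 2 = 26195 remainder 0
26195 ÷ 2 = 13097 remainder 1
13097 ÷ 2 = 6548 remainder 1
6548 ÷ 2 = 3274 remainder 0
3274 ÷ 2 = 1637 remainder 0
1637 ÷ 2 = 818 remainder 1
818 ÷ 2 = 409 remainder 0
409 ÷ 2 = 204 remainder 1
204 ÷ 2 = 102 remainder 0
102 ÷ 2 = 51 remainder 0
51 ÷ 2 = 25 remainder 1
25 ÷ 2 = 12 remainder 1
12 ÷ 2 = 6 remainder 0
6 ÷ 2 = 3 remainder 0
3 ÷ 2 = 1 remainder 1
1 ÷ 2 = 0 remainder 1
Reading remainders bottom-up:
= 1100110010100110


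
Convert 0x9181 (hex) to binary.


Each hex digit → 4 binary bits:
  9 = 1001
  1 = 0001
  8 = 1000
  1 = 0001
Concatenate: 1001 0001 1000 0001
= 1001000110000001


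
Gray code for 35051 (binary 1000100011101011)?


Binary: 1000100011101011
Gray code: G = B XOR (B >> 1)
B >> 1 = 0100010001110101
1000100011101011 XOR 0100010001110101:
  1 XOR 0 = 1
  0 XOR 1 = 1
  0 XOR 0 = 0
  0 XOR 0 = 0
  1 XOR 0 = 1
  0 XOR 1 = 1
  0 XOR 0 = 0
  0 XOR 0 = 0
  1 XOR 0 = 1
  1 XOR 1 = 0
  1 XOR 1 = 0
  0 XOR 1 = 1
  1 XOR 0 = 1
  0 XOR 1 = 1
  1 XOR 0 = 1
  1 XOR 1 = 0
= 1100110010011110


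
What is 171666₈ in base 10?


Positional values:
Position 0: 6 × 8^0 = 6
Position 1: 6 × 8^1 = 48
Position 2: 6 × 8^2 = 384
Position 3: 1 × 8^3 = 512
Position 4: 7 × 8^4 = 28672
Position 5: 1 × 8^5 = 32768
Sum = 6 + 48 + 384 + 512 + 28672 + 32768
= 62390


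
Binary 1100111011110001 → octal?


Group into 3-bit groups: 001100111011110001
  001 = 1
  100 = 4
  111 = 7
  011 = 3
  110 = 6
  001 = 1
= 0o147361


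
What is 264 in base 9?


Divide by 9 repeatedly:
264 ÷ 9 = 29 remainder 3
29 ÷ 9 = 3 remainder 2
3 ÷ 9 = 0 remainder 3
Reading remainders bottom-up:
= 323


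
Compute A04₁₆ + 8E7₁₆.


Align and add column by column (LSB to MSB, each column mod 16 with carry):
  0A04
+ 08E7
  ----
  col 0: 4(4) + 7(7) + 0 (carry in) = 11 → B(11), carry out 0
  col 1: 0(0) + E(14) + 0 (carry in) = 14 → E(14), carry out 0
  col 2: A(10) + 8(8) + 0 (carry in) = 18 → 2(2), carry out 1
  col 3: 0(0) + 0(0) + 1 (carry in) = 1 → 1(1), carry out 0
Reading digits MSB→LSB: 12EB
Strip leading zeros: 12EB
= 0x12EB


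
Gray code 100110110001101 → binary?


Gray code: 100110110001101
MSB stays the same: 1
Each subsequent bit = prev_binary XOR current_gray:
  B[1] = 1 XOR 0 = 1
  B[2] = 1 XOR 0 = 1
  B[3] = 1 XOR 1 = 0
  B[4] = 0 XOR 1 = 1
  B[5] = 1 XOR 0 = 1
  B[6] = 1 XOR 1 = 0
  B[7] = 0 XOR 1 = 1
  B[8] = 1 XOR 0 = 1
  B[9] = 1 XOR 0 = 1
  B[10] = 1 XOR 0 = 1
  B[11] = 1 XOR 1 = 0
  B[12] = 0 XOR 1 = 1
  B[13] = 1 XOR 0 = 1
  B[14] = 1 XOR 1 = 0
= 111011011110110 (30454 decimal)


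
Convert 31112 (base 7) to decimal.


Positional values (base 7):
  2 × 7^0 = 2 × 1 = 2
  1 × 7^1 = 1 × 7 = 7
  1 × 7^2 = 1 × 49 = 49
  1 × 7^3 = 1 × 343 = 343
  3 × 7^4 = 3 × 2401 = 7203
Sum = 2 + 7 + 49 + 343 + 7203
= 7604


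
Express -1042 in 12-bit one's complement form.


Original: 010000010010
Invert all bits:
  bit 0: 0 → 1
  bit 1: 1 → 0
  bit 2: 0 → 1
  bit 3: 0 → 1
  bit 4: 0 → 1
  bit 5: 0 → 1
  bit 6: 0 → 1
  bit 7: 1 → 0
  bit 8: 0 → 1
  bit 9: 0 → 1
  bit 10: 1 → 0
  bit 11: 0 → 1
= 101111101101


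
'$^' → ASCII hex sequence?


String: '$^'  (2 characters)
Per-character ASCII lookup:
  '$': special character: '$' = 36 → 0x24
  '^': special character: '^' = 94 → 0x5E
= 0x24 0x5E


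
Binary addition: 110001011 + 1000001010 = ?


Align and add column by column (LSB to MSB, carry propagating):
  00110001011
+ 01000001010
  -----------
  col 0: 1 + 0 + 0 (carry in) = 1 → bit 1, carry out 0
  col 1: 1 + 1 + 0 (carry in) = 2 → bit 0, carry out 1
  col 2: 0 + 0 + 1 (carry in) = 1 → bit 1, carry out 0
  col 3: 1 + 1 + 0 (carry in) = 2 → bit 0, carry out 1
  col 4: 0 + 0 + 1 (carry in) = 1 → bit 1, carry out 0
  col 5: 0 + 0 + 0 (carry in) = 0 → bit 0, carry out 0
  col 6: 0 + 0 + 0 (carry in) = 0 → bit 0, carry out 0
  col 7: 1 + 0 + 0 (carry in) = 1 → bit 1, carry out 0
  col 8: 1 + 0 + 0 (carry in) = 1 → bit 1, carry out 0
  col 9: 0 + 1 + 0 (carry in) = 1 → bit 1, carry out 0
  col 10: 0 + 0 + 0 (carry in) = 0 → bit 0, carry out 0
Reading bits MSB→LSB: 01110010101
Strip leading zeros: 1110010101
= 1110010101


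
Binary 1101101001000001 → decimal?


Positional values:
Bit 0: 1 × 2^0 = 1
Bit 6: 1 × 2^6 = 64
Bit 9: 1 × 2^9 = 512
Bit 11: 1 × 2^11 = 2048
Bit 12: 1 × 2^12 = 4096
Bit 14: 1 × 2^14 = 16384
Bit 15: 1 × 2^15 = 32768
Sum = 1 + 64 + 512 + 2048 + 4096 + 16384 + 32768
= 55873


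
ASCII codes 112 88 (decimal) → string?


Codes (decimal): 112 88
Per-code ASCII lookup:
  112  (range 97-122: lowercase, 112 - 97 = 15) → 'p'
  88  (range 65-90: uppercase, 88 - 65 = 23) → 'X'
= 'pX'


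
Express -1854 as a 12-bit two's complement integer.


Original: 011100111110
Step 1 - Invert all bits: 100011000001
Step 2 - Add 1: 100011000001 + 1
= 100011000010 (represents -1854)


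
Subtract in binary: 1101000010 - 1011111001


Align and subtract column by column (LSB to MSB, borrowing when needed):
  1101000010
- 1011111001
  ----------
  col 0: (0 - 0 borrow-in) - 1 → borrow from next column: (0+2) - 1 = 1, borrow out 1
  col 1: (1 - 1 borrow-in) - 0 → 0 - 0 = 0, borrow out 0
  col 2: (0 - 0 borrow-in) - 0 → 0 - 0 = 0, borrow out 0
  col 3: (0 - 0 borrow-in) - 1 → borrow from next column: (0+2) - 1 = 1, borrow out 1
  col 4: (0 - 1 borrow-in) - 1 → borrow from next column: (-1+2) - 1 = 0, borrow out 1
  col 5: (0 - 1 borrow-in) - 1 → borrow from next column: (-1+2) - 1 = 0, borrow out 1
  col 6: (1 - 1 borrow-in) - 1 → borrow from next column: (0+2) - 1 = 1, borrow out 1
  col 7: (0 - 1 borrow-in) - 1 → borrow from next column: (-1+2) - 1 = 0, borrow out 1
  col 8: (1 - 1 borrow-in) - 0 → 0 - 0 = 0, borrow out 0
  col 9: (1 - 0 borrow-in) - 1 → 1 - 1 = 0, borrow out 0
Reading bits MSB→LSB: 0001001001
Strip leading zeros: 1001001
= 1001001


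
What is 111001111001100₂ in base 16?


Group into 4-bit nibbles: 0111001111001100
  0111 = 7
  0011 = 3
  1100 = C
  1100 = C
= 0x73CC


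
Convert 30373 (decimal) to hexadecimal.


Divide by 16 repeatedly:
30373 ÷ 16 = 1898 remainder 5 (5)
1898 ÷ 16 = 118 remainder 10 (A)
118 ÷ 16 = 7 remainder 6 (6)
7 ÷ 16 = 0 remainder 7 (7)
Reading remainders bottom-up:
= 0x76A5


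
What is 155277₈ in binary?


Each octal digit → 3 binary bits:
  1 = 001
  5 = 101
  5 = 101
  2 = 010
  7 = 111
  7 = 111
Concatenate: 001 101 101 010 111 111
= 001101101010111111


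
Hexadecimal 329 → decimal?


Positional values:
Position 0: 9 × 16^0 = 9 × 1 = 9
Position 1: 2 × 16^1 = 2 × 16 = 32
Position 2: 3 × 16^2 = 3 × 256 = 768
Sum = 9 + 32 + 768
= 809


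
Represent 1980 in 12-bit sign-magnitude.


Sign bit: 0 (positive)
Magnitude: 1980 = 11110111100
= 011110111100


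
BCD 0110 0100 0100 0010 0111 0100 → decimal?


Each 4-bit group → digit:
  0110 → 6
  0100 → 4
  0100 → 4
  0010 → 2
  0111 → 7
  0100 → 4
= 644274


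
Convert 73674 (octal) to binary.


Each octal digit → 3 binary bits:
  7 = 111
  3 = 011
  6 = 110
  7 = 111
  4 = 100
Concatenate: 111 011 110 111 100
= 111011110111100


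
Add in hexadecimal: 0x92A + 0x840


Align and add column by column (LSB to MSB, each column mod 16 with carry):
  092A
+ 0840
  ----
  col 0: A(10) + 0(0) + 0 (carry in) = 10 → A(10), carry out 0
  col 1: 2(2) + 4(4) + 0 (carry in) = 6 → 6(6), carry out 0
  col 2: 9(9) + 8(8) + 0 (carry in) = 17 → 1(1), carry out 1
  col 3: 0(0) + 0(0) + 1 (carry in) = 1 → 1(1), carry out 0
Reading digits MSB→LSB: 116A
Strip leading zeros: 116A
= 0x116A


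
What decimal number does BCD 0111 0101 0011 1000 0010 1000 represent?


Each 4-bit group → digit:
  0111 → 7
  0101 → 5
  0011 → 3
  1000 → 8
  0010 → 2
  1000 → 8
= 753828


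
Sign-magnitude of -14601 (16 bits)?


Sign bit: 1 (negative)
Magnitude: 14601 = 011100100001001
= 1011100100001001


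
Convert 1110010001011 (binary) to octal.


Group into 3-bit groups: 001110010001011
  001 = 1
  110 = 6
  010 = 2
  001 = 1
  011 = 3
= 0o16213


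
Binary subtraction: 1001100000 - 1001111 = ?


Align and subtract column by column (LSB to MSB, borrowing when needed):
  1001100000
- 0001001111
  ----------
  col 0: (0 - 0 borrow-in) - 1 → borrow from next column: (0+2) - 1 = 1, borrow out 1
  col 1: (0 - 1 borrow-in) - 1 → borrow from next column: (-1+2) - 1 = 0, borrow out 1
  col 2: (0 - 1 borrow-in) - 1 → borrow from next column: (-1+2) - 1 = 0, borrow out 1
  col 3: (0 - 1 borrow-in) - 1 → borrow from next column: (-1+2) - 1 = 0, borrow out 1
  col 4: (0 - 1 borrow-in) - 0 → borrow from next column: (-1+2) - 0 = 1, borrow out 1
  col 5: (1 - 1 borrow-in) - 0 → 0 - 0 = 0, borrow out 0
  col 6: (1 - 0 borrow-in) - 1 → 1 - 1 = 0, borrow out 0
  col 7: (0 - 0 borrow-in) - 0 → 0 - 0 = 0, borrow out 0
  col 8: (0 - 0 borrow-in) - 0 → 0 - 0 = 0, borrow out 0
  col 9: (1 - 0 borrow-in) - 0 → 1 - 0 = 1, borrow out 0
Reading bits MSB→LSB: 1000010001
Strip leading zeros: 1000010001
= 1000010001


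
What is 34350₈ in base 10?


Positional values:
Position 0: 0 × 8^0 = 0
Position 1: 5 × 8^1 = 40
Position 2: 3 × 8^2 = 192
Position 3: 4 × 8^3 = 2048
Position 4: 3 × 8^4 = 12288
Sum = 0 + 40 + 192 + 2048 + 12288
= 14568


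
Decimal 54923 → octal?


Divide by 8 repeatedly:
54923 ÷ 8 = 6865 remainder 3
6865 ÷ 8 = 858 remainder 1
858 ÷ 8 = 107 remainder 2
107 ÷ 8 = 13 remainder 3
13 ÷ 8 = 1 remainder 5
1 ÷ 8 = 0 remainder 1
Reading remainders bottom-up:
= 0o153213


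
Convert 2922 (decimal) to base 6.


Divide by 6 repeatedly:
2922 ÷ 6 = 487 remainder 0
487 ÷ 6 = 81 remainder 1
81 ÷ 6 = 13 remainder 3
13 ÷ 6 = 2 remainder 1
2 ÷ 6 = 0 remainder 2
Reading remainders bottom-up:
= 21310


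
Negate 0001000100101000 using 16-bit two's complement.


Original: 0001000100101000
Step 1 - Invert all bits: 1110111011010111
Step 2 - Add 1: 1110111011010111 + 1
= 1110111011011000 (represents -4392)


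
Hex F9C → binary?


Each hex digit → 4 binary bits:
  F = 1111
  9 = 1001
  C = 1100
Concatenate: 1111 1001 1100
= 111110011100


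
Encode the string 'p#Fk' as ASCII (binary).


String: 'p#Fk'  (4 characters)
Per-character ASCII lookup:
  'p': lowercase starts at 97: 'p' = 97 + 15 = 112 → 1110000
  '#': special character: '#' = 35 → 100011
  'F': uppercase starts at 65: 'F' = 65 + 5 = 70 → 1000110
  'k': lowercase starts at 97: 'k' = 97 + 10 = 107 → 1101011
= 1110000 100011 1000110 1101011


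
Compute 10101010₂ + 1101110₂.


Align and add column by column (LSB to MSB, carry propagating):
  010101010
+ 001101110
  ---------
  col 0: 0 + 0 + 0 (carry in) = 0 → bit 0, carry out 0
  col 1: 1 + 1 + 0 (carry in) = 2 → bit 0, carry out 1
  col 2: 0 + 1 + 1 (carry in) = 2 → bit 0, carry out 1
  col 3: 1 + 1 + 1 (carry in) = 3 → bit 1, carry out 1
  col 4: 0 + 0 + 1 (carry in) = 1 → bit 1, carry out 0
  col 5: 1 + 1 + 0 (carry in) = 2 → bit 0, carry out 1
  col 6: 0 + 1 + 1 (carry in) = 2 → bit 0, carry out 1
  col 7: 1 + 0 + 1 (carry in) = 2 → bit 0, carry out 1
  col 8: 0 + 0 + 1 (carry in) = 1 → bit 1, carry out 0
Reading bits MSB→LSB: 100011000
Strip leading zeros: 100011000
= 100011000


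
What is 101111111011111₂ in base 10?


Positional values:
Bit 0: 1 × 2^0 = 1
Bit 1: 1 × 2^1 = 2
Bit 2: 1 × 2^2 = 4
Bit 3: 1 × 2^3 = 8
Bit 4: 1 × 2^4 = 16
Bit 6: 1 × 2^6 = 64
Bit 7: 1 × 2^7 = 128
Bit 8: 1 × 2^8 = 256
Bit 9: 1 × 2^9 = 512
Bit 10: 1 × 2^10 = 1024
Bit 11: 1 × 2^11 = 2048
Bit 12: 1 × 2^12 = 4096
Bit 14: 1 × 2^14 = 16384
Sum = 1 + 2 + 4 + 8 + 16 + 64 + 128 + 256 + 512 + 1024 + 2048 + 4096 + 16384
= 24543


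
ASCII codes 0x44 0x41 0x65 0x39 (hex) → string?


Codes (hex): 0x44 0x41 0x65 0x39
Per-code ASCII lookup:
  0x44 = 68  (range 65-90: uppercase, 68 - 65 = 3) → 'D'
  0x41 = 65  (range 65-90: uppercase, 65 - 65 = 0) → 'A'
  0x65 = 101  (range 97-122: lowercase, 101 - 97 = 4) → 'e'
  0x39 = 57  (range 48-57: digits, 57 - 48 = 9) → '9'
= 'DAe9'


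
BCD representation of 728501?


Each digit → 4-bit binary:
  7 → 0111
  2 → 0010
  8 → 1000
  5 → 0101
  0 → 0000
  1 → 0001
= 0111 0010 1000 0101 0000 0001


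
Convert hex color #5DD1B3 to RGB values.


Hex: #5DD1B3
R = 5D₁₆ = 93
G = D1₁₆ = 209
B = B3₁₆ = 179
= RGB(93, 209, 179)


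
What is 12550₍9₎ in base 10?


Positional values (base 9):
  0 × 9^0 = 0 × 1 = 0
  5 × 9^1 = 5 × 9 = 45
  5 × 9^2 = 5 × 81 = 405
  2 × 9^3 = 2 × 729 = 1458
  1 × 9^4 = 1 × 6561 = 6561
Sum = 0 + 45 + 405 + 1458 + 6561
= 8469


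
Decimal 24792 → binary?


Divide by 2 repeatedly:
24792 ÷ 2 = 12396 remainder 0
12396 ÷ 2 = 6198 remainder 0
6198 ÷ 2 = 3099 remainder 0
3099 ÷ 2 = 1549 remainder 1
1549 ÷ 2 = 774 remainder 1
774 ÷ 2 = 387 remainder 0
387 ÷ 2 = 193 remainder 1
193 ÷ 2 = 96 remainder 1
96 ÷ 2 = 48 remainder 0
48 ÷ 2 = 24 remainder 0
24 ÷ 2 = 12 remainder 0
12 ÷ 2 = 6 remainder 0
6 ÷ 2 = 3 remainder 0
3 ÷ 2 = 1 remainder 1
1 ÷ 2 = 0 remainder 1
Reading remainders bottom-up:
= 110000011011000


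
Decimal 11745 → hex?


Divide by 16 repeatedly:
11745 ÷ 16 = 734 remainder 1 (1)
734 ÷ 16 = 45 remainder 14 (E)
45 ÷ 16 = 2 remainder 13 (D)
2 ÷ 16 = 0 remainder 2 (2)
Reading remainders bottom-up:
= 0x2DE1


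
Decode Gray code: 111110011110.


Gray code: 111110011110
MSB stays the same: 1
Each subsequent bit = prev_binary XOR current_gray:
  B[1] = 1 XOR 1 = 0
  B[2] = 0 XOR 1 = 1
  B[3] = 1 XOR 1 = 0
  B[4] = 0 XOR 1 = 1
  B[5] = 1 XOR 0 = 1
  B[6] = 1 XOR 0 = 1
  B[7] = 1 XOR 1 = 0
  B[8] = 0 XOR 1 = 1
  B[9] = 1 XOR 1 = 0
  B[10] = 0 XOR 1 = 1
  B[11] = 1 XOR 0 = 1
= 101011101011 (2795 decimal)


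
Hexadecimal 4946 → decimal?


Positional values:
Position 0: 6 × 16^0 = 6 × 1 = 6
Position 1: 4 × 16^1 = 4 × 16 = 64
Position 2: 9 × 16^2 = 9 × 256 = 2304
Position 3: 4 × 16^3 = 4 × 4096 = 16384
Sum = 6 + 64 + 2304 + 16384
= 18758


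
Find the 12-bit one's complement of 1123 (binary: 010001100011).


Original: 010001100011
Invert all bits:
  bit 0: 0 → 1
  bit 1: 1 → 0
  bit 2: 0 → 1
  bit 3: 0 → 1
  bit 4: 0 → 1
  bit 5: 1 → 0
  bit 6: 1 → 0
  bit 7: 0 → 1
  bit 8: 0 → 1
  bit 9: 0 → 1
  bit 10: 1 → 0
  bit 11: 1 → 0
= 101110011100


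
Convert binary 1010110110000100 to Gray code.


Binary: 1010110110000100
Gray code: G = B XOR (B >> 1)
B >> 1 = 0101011011000010
1010110110000100 XOR 0101011011000010:
  1 XOR 0 = 1
  0 XOR 1 = 1
  1 XOR 0 = 1
  0 XOR 1 = 1
  1 XOR 0 = 1
  1 XOR 1 = 0
  0 XOR 1 = 1
  1 XOR 0 = 1
  1 XOR 1 = 0
  0 XOR 1 = 1
  0 XOR 0 = 0
  0 XOR 0 = 0
  0 XOR 0 = 0
  1 XOR 0 = 1
  0 XOR 1 = 1
  0 XOR 0 = 0
= 1111101101000110


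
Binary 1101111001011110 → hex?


Group into 4-bit nibbles: 1101111001011110
  1101 = D
  1110 = E
  0101 = 5
  1110 = E
= 0xDE5E


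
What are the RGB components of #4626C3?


Hex: #4626C3
R = 46₁₆ = 70
G = 26₁₆ = 38
B = C3₁₆ = 195
= RGB(70, 38, 195)


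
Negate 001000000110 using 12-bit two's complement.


Original: 001000000110
Step 1 - Invert all bits: 110111111001
Step 2 - Add 1: 110111111001 + 1
= 110111111010 (represents -518)


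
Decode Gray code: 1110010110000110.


Gray code: 1110010110000110
MSB stays the same: 1
Each subsequent bit = prev_binary XOR current_gray:
  B[1] = 1 XOR 1 = 0
  B[2] = 0 XOR 1 = 1
  B[3] = 1 XOR 0 = 1
  B[4] = 1 XOR 0 = 1
  B[5] = 1 XOR 1 = 0
  B[6] = 0 XOR 0 = 0
  B[7] = 0 XOR 1 = 1
  B[8] = 1 XOR 1 = 0
  B[9] = 0 XOR 0 = 0
  B[10] = 0 XOR 0 = 0
  B[11] = 0 XOR 0 = 0
  B[12] = 0 XOR 0 = 0
  B[13] = 0 XOR 1 = 1
  B[14] = 1 XOR 1 = 0
  B[15] = 0 XOR 0 = 0
= 1011100100000100 (47364 decimal)


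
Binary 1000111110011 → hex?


Group into 4-bit nibbles: 0001000111110011
  0001 = 1
  0001 = 1
  1111 = F
  0011 = 3
= 0x11F3


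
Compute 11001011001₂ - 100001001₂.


Align and subtract column by column (LSB to MSB, borrowing when needed):
  11001011001
- 00100001001
  -----------
  col 0: (1 - 0 borrow-in) - 1 → 1 - 1 = 0, borrow out 0
  col 1: (0 - 0 borrow-in) - 0 → 0 - 0 = 0, borrow out 0
  col 2: (0 - 0 borrow-in) - 0 → 0 - 0 = 0, borrow out 0
  col 3: (1 - 0 borrow-in) - 1 → 1 - 1 = 0, borrow out 0
  col 4: (1 - 0 borrow-in) - 0 → 1 - 0 = 1, borrow out 0
  col 5: (0 - 0 borrow-in) - 0 → 0 - 0 = 0, borrow out 0
  col 6: (1 - 0 borrow-in) - 0 → 1 - 0 = 1, borrow out 0
  col 7: (0 - 0 borrow-in) - 0 → 0 - 0 = 0, borrow out 0
  col 8: (0 - 0 borrow-in) - 1 → borrow from next column: (0+2) - 1 = 1, borrow out 1
  col 9: (1 - 1 borrow-in) - 0 → 0 - 0 = 0, borrow out 0
  col 10: (1 - 0 borrow-in) - 0 → 1 - 0 = 1, borrow out 0
Reading bits MSB→LSB: 10101010000
Strip leading zeros: 10101010000
= 10101010000


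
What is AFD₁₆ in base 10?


Positional values:
Position 0: D × 16^0 = 13 × 1 = 13
Position 1: F × 16^1 = 15 × 16 = 240
Position 2: A × 16^2 = 10 × 256 = 2560
Sum = 13 + 240 + 2560
= 2813


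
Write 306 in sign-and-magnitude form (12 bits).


Sign bit: 0 (positive)
Magnitude: 306 = 00100110010
= 000100110010


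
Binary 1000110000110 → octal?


Group into 3-bit groups: 001000110000110
  001 = 1
  000 = 0
  110 = 6
  000 = 0
  110 = 6
= 0o10606


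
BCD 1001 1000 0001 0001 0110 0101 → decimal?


Each 4-bit group → digit:
  1001 → 9
  1000 → 8
  0001 → 1
  0001 → 1
  0110 → 6
  0101 → 5
= 981165


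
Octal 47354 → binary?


Each octal digit → 3 binary bits:
  4 = 100
  7 = 111
  3 = 011
  5 = 101
  4 = 100
Concatenate: 100 111 011 101 100
= 100111011101100


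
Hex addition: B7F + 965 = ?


Align and add column by column (LSB to MSB, each column mod 16 with carry):
  0B7F
+ 0965
  ----
  col 0: F(15) + 5(5) + 0 (carry in) = 20 → 4(4), carry out 1
  col 1: 7(7) + 6(6) + 1 (carry in) = 14 → E(14), carry out 0
  col 2: B(11) + 9(9) + 0 (carry in) = 20 → 4(4), carry out 1
  col 3: 0(0) + 0(0) + 1 (carry in) = 1 → 1(1), carry out 0
Reading digits MSB→LSB: 14E4
Strip leading zeros: 14E4
= 0x14E4


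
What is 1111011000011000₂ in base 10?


Positional values:
Bit 3: 1 × 2^3 = 8
Bit 4: 1 × 2^4 = 16
Bit 9: 1 × 2^9 = 512
Bit 10: 1 × 2^10 = 1024
Bit 12: 1 × 2^12 = 4096
Bit 13: 1 × 2^13 = 8192
Bit 14: 1 × 2^14 = 16384
Bit 15: 1 × 2^15 = 32768
Sum = 8 + 16 + 512 + 1024 + 4096 + 8192 + 16384 + 32768
= 63000
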